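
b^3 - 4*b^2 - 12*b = b*(b - 6)*(b + 2)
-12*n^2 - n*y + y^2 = (-4*n + y)*(3*n + y)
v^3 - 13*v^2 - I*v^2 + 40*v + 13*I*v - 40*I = (v - 8)*(v - 5)*(v - I)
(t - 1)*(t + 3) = t^2 + 2*t - 3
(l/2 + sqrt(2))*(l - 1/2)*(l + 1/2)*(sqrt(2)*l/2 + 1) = sqrt(2)*l^4/4 + 3*l^3/2 + 15*sqrt(2)*l^2/16 - 3*l/8 - sqrt(2)/4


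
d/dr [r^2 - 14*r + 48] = 2*r - 14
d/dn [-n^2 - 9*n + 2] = -2*n - 9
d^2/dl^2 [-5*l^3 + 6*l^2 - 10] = 12 - 30*l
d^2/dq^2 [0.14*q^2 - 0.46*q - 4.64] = 0.280000000000000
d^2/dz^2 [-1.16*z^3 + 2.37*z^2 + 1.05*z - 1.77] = 4.74 - 6.96*z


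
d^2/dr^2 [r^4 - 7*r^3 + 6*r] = 6*r*(2*r - 7)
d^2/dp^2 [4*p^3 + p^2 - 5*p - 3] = 24*p + 2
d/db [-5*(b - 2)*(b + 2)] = -10*b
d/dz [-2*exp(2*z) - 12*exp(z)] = 4*(-exp(z) - 3)*exp(z)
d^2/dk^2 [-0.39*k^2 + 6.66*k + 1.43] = -0.780000000000000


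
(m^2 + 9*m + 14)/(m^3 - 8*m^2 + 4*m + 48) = (m + 7)/(m^2 - 10*m + 24)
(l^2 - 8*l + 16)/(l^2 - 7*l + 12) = (l - 4)/(l - 3)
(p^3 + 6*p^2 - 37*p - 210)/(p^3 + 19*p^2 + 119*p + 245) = (p - 6)/(p + 7)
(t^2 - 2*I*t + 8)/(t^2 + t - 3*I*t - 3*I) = (t^2 - 2*I*t + 8)/(t^2 + t - 3*I*t - 3*I)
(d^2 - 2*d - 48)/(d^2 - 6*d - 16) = (d + 6)/(d + 2)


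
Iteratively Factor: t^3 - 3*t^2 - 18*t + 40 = (t + 4)*(t^2 - 7*t + 10) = (t - 5)*(t + 4)*(t - 2)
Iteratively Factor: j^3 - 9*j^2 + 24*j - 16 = (j - 1)*(j^2 - 8*j + 16) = (j - 4)*(j - 1)*(j - 4)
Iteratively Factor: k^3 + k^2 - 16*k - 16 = (k + 1)*(k^2 - 16) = (k - 4)*(k + 1)*(k + 4)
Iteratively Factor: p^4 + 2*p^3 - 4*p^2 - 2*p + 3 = (p + 3)*(p^3 - p^2 - p + 1) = (p - 1)*(p + 3)*(p^2 - 1) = (p - 1)^2*(p + 3)*(p + 1)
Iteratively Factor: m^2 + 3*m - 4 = (m + 4)*(m - 1)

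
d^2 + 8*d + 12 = (d + 2)*(d + 6)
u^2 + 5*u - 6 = (u - 1)*(u + 6)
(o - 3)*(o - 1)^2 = o^3 - 5*o^2 + 7*o - 3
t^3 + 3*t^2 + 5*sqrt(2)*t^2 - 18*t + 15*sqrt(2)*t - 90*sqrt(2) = (t - 3)*(t + 6)*(t + 5*sqrt(2))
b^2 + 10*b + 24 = (b + 4)*(b + 6)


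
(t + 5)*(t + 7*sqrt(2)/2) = t^2 + 7*sqrt(2)*t/2 + 5*t + 35*sqrt(2)/2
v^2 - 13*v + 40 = (v - 8)*(v - 5)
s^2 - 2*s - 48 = (s - 8)*(s + 6)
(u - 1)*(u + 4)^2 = u^3 + 7*u^2 + 8*u - 16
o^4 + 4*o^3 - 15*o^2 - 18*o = o*(o - 3)*(o + 1)*(o + 6)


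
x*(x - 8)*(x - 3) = x^3 - 11*x^2 + 24*x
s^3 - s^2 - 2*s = s*(s - 2)*(s + 1)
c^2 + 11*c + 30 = (c + 5)*(c + 6)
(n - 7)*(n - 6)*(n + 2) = n^3 - 11*n^2 + 16*n + 84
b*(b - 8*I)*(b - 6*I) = b^3 - 14*I*b^2 - 48*b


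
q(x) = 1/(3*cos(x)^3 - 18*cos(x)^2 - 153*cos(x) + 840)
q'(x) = (9*sin(x)*cos(x)^2 - 36*sin(x)*cos(x) - 153*sin(x))/(3*cos(x)^3 - 18*cos(x)^2 - 153*cos(x) + 840)^2 = (cos(x)^2 - 4*cos(x) - 17)*sin(x)/(cos(x)^3 - 6*cos(x)^2 - 51*cos(x) + 280)^2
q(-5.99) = 0.00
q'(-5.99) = -0.00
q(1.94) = 0.00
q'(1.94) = -0.00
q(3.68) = 0.00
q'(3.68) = 0.00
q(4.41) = 0.00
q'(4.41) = 0.00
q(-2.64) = 0.00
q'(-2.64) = 0.00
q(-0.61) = 0.00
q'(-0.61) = 0.00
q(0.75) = 0.00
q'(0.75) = -0.00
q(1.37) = 0.00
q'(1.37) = -0.00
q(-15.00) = 0.00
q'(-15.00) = 0.00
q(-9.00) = 0.00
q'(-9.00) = 0.00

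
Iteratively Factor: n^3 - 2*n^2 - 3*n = (n - 3)*(n^2 + n) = (n - 3)*(n + 1)*(n)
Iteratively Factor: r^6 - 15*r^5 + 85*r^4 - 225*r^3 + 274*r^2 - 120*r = (r - 3)*(r^5 - 12*r^4 + 49*r^3 - 78*r^2 + 40*r) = (r - 5)*(r - 3)*(r^4 - 7*r^3 + 14*r^2 - 8*r) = (r - 5)*(r - 3)*(r - 2)*(r^3 - 5*r^2 + 4*r) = r*(r - 5)*(r - 3)*(r - 2)*(r^2 - 5*r + 4) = r*(r - 5)*(r - 3)*(r - 2)*(r - 1)*(r - 4)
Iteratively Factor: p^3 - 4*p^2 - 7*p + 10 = (p - 1)*(p^2 - 3*p - 10) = (p - 5)*(p - 1)*(p + 2)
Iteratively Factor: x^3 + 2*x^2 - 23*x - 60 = (x - 5)*(x^2 + 7*x + 12) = (x - 5)*(x + 3)*(x + 4)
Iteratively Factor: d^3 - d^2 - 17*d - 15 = (d + 3)*(d^2 - 4*d - 5) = (d + 1)*(d + 3)*(d - 5)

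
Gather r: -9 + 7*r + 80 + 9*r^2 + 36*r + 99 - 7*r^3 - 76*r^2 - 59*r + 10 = -7*r^3 - 67*r^2 - 16*r + 180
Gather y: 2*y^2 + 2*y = 2*y^2 + 2*y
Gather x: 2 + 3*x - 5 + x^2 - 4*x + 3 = x^2 - x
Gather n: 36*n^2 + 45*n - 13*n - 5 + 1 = 36*n^2 + 32*n - 4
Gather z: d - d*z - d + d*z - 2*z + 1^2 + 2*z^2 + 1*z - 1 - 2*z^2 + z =0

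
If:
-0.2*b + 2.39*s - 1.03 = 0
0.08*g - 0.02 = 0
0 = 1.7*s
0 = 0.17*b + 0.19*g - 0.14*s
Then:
No Solution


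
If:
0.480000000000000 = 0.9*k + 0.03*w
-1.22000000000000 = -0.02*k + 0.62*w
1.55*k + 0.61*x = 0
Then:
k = 0.60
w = -1.95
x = -1.52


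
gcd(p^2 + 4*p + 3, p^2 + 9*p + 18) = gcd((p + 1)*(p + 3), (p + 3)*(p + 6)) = p + 3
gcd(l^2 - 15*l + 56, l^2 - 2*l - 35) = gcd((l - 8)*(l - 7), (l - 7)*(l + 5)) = l - 7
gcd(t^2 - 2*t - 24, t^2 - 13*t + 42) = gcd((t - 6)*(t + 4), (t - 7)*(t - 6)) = t - 6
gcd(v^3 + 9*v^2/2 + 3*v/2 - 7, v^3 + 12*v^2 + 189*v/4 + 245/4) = v + 7/2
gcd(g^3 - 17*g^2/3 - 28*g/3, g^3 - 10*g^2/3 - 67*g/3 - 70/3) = g - 7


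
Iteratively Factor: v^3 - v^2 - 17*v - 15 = (v + 1)*(v^2 - 2*v - 15) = (v - 5)*(v + 1)*(v + 3)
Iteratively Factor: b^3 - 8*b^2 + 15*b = (b - 5)*(b^2 - 3*b) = (b - 5)*(b - 3)*(b)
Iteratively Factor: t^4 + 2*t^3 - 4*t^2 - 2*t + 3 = (t + 3)*(t^3 - t^2 - t + 1) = (t - 1)*(t + 3)*(t^2 - 1) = (t - 1)^2*(t + 3)*(t + 1)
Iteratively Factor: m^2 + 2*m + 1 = (m + 1)*(m + 1)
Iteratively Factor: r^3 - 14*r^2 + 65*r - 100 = (r - 5)*(r^2 - 9*r + 20) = (r - 5)*(r - 4)*(r - 5)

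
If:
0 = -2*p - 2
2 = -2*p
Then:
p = -1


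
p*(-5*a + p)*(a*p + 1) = -5*a^2*p^2 + a*p^3 - 5*a*p + p^2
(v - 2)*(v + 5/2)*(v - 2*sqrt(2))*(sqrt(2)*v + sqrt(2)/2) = sqrt(2)*v^4 - 4*v^3 + sqrt(2)*v^3 - 19*sqrt(2)*v^2/4 - 4*v^2 - 5*sqrt(2)*v/2 + 19*v + 10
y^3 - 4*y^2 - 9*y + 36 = (y - 4)*(y - 3)*(y + 3)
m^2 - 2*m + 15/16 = (m - 5/4)*(m - 3/4)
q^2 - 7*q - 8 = (q - 8)*(q + 1)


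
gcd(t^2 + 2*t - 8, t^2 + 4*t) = t + 4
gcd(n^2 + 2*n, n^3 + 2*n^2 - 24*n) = n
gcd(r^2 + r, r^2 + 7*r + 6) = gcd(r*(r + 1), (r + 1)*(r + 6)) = r + 1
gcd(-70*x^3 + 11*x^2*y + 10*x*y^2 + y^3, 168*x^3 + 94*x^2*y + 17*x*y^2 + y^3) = 7*x + y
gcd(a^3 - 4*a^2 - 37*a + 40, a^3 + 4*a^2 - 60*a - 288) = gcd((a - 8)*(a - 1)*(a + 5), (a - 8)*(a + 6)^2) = a - 8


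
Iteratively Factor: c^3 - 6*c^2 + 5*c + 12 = (c + 1)*(c^2 - 7*c + 12) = (c - 4)*(c + 1)*(c - 3)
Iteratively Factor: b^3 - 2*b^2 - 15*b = (b)*(b^2 - 2*b - 15) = b*(b + 3)*(b - 5)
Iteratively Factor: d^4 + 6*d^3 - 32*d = (d + 4)*(d^3 + 2*d^2 - 8*d) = (d + 4)^2*(d^2 - 2*d) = (d - 2)*(d + 4)^2*(d)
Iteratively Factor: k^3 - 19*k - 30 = (k - 5)*(k^2 + 5*k + 6) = (k - 5)*(k + 3)*(k + 2)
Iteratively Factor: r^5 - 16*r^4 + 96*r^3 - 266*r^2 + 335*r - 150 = (r - 3)*(r^4 - 13*r^3 + 57*r^2 - 95*r + 50) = (r - 3)*(r - 2)*(r^3 - 11*r^2 + 35*r - 25) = (r - 5)*(r - 3)*(r - 2)*(r^2 - 6*r + 5) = (r - 5)*(r - 3)*(r - 2)*(r - 1)*(r - 5)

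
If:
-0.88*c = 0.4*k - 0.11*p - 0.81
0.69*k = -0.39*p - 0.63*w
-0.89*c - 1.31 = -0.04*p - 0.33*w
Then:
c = 0.364886904663844*w - 1.79099191117115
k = 4.01280044809805 - 0.838849442348561*w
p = -0.131266371229469*w - 7.0995700235581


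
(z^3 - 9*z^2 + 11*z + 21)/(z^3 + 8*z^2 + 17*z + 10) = (z^2 - 10*z + 21)/(z^2 + 7*z + 10)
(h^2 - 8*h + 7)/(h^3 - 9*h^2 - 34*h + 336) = (h - 1)/(h^2 - 2*h - 48)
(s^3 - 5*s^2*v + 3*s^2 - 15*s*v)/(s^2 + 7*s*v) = (s^2 - 5*s*v + 3*s - 15*v)/(s + 7*v)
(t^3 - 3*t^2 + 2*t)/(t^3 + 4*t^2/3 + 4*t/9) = 9*(t^2 - 3*t + 2)/(9*t^2 + 12*t + 4)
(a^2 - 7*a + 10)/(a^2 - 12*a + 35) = (a - 2)/(a - 7)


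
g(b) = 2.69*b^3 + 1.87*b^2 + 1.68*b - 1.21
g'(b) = 8.07*b^2 + 3.74*b + 1.68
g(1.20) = 8.15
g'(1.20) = 17.79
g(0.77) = 2.42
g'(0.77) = 9.34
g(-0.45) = -1.83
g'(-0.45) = 1.63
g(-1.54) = -9.19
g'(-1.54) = 15.06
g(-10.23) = -2702.61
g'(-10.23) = 807.97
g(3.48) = 140.65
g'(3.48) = 112.43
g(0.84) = 3.12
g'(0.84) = 10.52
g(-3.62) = -110.39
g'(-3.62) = 93.89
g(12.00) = 4936.55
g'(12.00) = 1208.64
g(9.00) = 2126.39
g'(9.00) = 689.01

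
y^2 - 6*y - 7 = (y - 7)*(y + 1)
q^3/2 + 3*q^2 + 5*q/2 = q*(q/2 + 1/2)*(q + 5)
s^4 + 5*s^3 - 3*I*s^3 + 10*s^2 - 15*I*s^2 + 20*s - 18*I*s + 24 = (s + 2)*(s + 3)*(s - 4*I)*(s + I)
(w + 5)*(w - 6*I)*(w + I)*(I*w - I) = I*w^4 + 5*w^3 + 4*I*w^3 + 20*w^2 + I*w^2 - 25*w + 24*I*w - 30*I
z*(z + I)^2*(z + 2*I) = z^4 + 4*I*z^3 - 5*z^2 - 2*I*z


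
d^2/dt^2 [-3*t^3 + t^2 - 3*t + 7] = 2 - 18*t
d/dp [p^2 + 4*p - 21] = 2*p + 4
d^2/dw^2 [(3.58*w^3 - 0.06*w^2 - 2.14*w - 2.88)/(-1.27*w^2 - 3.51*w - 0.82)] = (7.105427357601e-15*w^5 - 74.387204*w^3 - 34.327728*w^2 + 49.214328*w + 52.727304)/(2.048383*w^6 + 16.983837*w^5 + 50.907315*w^4 + 65.175435*w^3 + 32.86929*w^2 + 7.080372*w + 0.551368)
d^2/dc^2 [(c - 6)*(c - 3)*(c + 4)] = 6*c - 10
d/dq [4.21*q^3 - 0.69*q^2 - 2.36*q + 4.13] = 12.63*q^2 - 1.38*q - 2.36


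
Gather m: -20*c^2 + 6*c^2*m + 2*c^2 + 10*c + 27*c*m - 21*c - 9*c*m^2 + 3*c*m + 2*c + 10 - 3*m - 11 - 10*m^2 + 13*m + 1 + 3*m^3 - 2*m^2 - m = -18*c^2 - 9*c + 3*m^3 + m^2*(-9*c - 12) + m*(6*c^2 + 30*c + 9)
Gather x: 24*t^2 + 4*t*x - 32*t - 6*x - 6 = 24*t^2 - 32*t + x*(4*t - 6) - 6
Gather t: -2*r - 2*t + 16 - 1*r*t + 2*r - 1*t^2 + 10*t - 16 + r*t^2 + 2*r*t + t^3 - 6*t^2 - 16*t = t^3 + t^2*(r - 7) + t*(r - 8)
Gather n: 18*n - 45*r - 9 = 18*n - 45*r - 9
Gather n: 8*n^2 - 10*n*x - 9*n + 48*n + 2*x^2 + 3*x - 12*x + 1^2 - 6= 8*n^2 + n*(39 - 10*x) + 2*x^2 - 9*x - 5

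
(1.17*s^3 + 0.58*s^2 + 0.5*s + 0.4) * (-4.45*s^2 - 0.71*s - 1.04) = -5.2065*s^5 - 3.4117*s^4 - 3.8536*s^3 - 2.7382*s^2 - 0.804*s - 0.416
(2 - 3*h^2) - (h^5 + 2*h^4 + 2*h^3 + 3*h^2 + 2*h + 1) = -h^5 - 2*h^4 - 2*h^3 - 6*h^2 - 2*h + 1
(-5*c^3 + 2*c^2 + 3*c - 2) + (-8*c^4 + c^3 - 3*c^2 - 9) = -8*c^4 - 4*c^3 - c^2 + 3*c - 11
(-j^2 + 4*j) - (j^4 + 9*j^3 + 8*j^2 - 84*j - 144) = -j^4 - 9*j^3 - 9*j^2 + 88*j + 144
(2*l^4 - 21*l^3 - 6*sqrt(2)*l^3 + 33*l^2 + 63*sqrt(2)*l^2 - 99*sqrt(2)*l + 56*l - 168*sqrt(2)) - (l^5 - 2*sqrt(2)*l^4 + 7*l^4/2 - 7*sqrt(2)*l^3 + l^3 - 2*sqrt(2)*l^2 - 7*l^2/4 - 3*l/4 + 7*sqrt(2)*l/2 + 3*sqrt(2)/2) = -l^5 - 3*l^4/2 + 2*sqrt(2)*l^4 - 22*l^3 + sqrt(2)*l^3 + 139*l^2/4 + 65*sqrt(2)*l^2 - 205*sqrt(2)*l/2 + 227*l/4 - 339*sqrt(2)/2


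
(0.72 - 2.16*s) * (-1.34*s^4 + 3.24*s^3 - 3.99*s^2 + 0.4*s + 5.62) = 2.8944*s^5 - 7.9632*s^4 + 10.9512*s^3 - 3.7368*s^2 - 11.8512*s + 4.0464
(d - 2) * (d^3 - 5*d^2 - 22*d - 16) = d^4 - 7*d^3 - 12*d^2 + 28*d + 32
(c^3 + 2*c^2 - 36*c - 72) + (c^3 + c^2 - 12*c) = 2*c^3 + 3*c^2 - 48*c - 72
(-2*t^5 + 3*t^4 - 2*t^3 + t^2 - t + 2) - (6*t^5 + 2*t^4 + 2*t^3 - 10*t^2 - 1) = -8*t^5 + t^4 - 4*t^3 + 11*t^2 - t + 3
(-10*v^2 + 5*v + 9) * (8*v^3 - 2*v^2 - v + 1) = -80*v^5 + 60*v^4 + 72*v^3 - 33*v^2 - 4*v + 9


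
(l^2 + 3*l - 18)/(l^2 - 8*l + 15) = (l + 6)/(l - 5)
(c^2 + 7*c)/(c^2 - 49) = c/(c - 7)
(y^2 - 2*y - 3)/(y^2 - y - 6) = (y + 1)/(y + 2)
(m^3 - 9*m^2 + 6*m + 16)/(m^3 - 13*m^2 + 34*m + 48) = (m - 2)/(m - 6)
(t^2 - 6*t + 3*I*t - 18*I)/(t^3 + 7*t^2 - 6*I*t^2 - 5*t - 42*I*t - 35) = (t^2 + 3*t*(-2 + I) - 18*I)/(t^3 + t^2*(7 - 6*I) - t*(5 + 42*I) - 35)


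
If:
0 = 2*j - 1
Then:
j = 1/2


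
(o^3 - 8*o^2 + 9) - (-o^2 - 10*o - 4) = o^3 - 7*o^2 + 10*o + 13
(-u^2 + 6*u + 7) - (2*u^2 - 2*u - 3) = -3*u^2 + 8*u + 10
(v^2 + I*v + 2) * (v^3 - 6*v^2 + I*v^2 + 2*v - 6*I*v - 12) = v^5 - 6*v^4 + 2*I*v^4 + 3*v^3 - 12*I*v^3 - 18*v^2 + 4*I*v^2 + 4*v - 24*I*v - 24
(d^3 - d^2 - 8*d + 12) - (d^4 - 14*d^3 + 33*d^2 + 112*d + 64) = -d^4 + 15*d^3 - 34*d^2 - 120*d - 52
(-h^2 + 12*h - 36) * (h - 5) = -h^3 + 17*h^2 - 96*h + 180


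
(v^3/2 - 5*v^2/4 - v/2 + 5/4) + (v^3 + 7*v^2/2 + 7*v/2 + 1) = 3*v^3/2 + 9*v^2/4 + 3*v + 9/4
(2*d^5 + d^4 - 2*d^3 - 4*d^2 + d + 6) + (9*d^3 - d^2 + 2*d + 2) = 2*d^5 + d^4 + 7*d^3 - 5*d^2 + 3*d + 8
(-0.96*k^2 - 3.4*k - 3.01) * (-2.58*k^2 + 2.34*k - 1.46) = 2.4768*k^4 + 6.5256*k^3 + 1.2114*k^2 - 2.0794*k + 4.3946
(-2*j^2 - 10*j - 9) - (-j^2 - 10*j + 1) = -j^2 - 10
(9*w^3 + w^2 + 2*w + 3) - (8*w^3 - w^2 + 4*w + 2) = w^3 + 2*w^2 - 2*w + 1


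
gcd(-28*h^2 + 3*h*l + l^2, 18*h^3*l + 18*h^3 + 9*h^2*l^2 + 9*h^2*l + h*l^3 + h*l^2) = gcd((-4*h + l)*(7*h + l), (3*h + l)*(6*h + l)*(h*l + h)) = 1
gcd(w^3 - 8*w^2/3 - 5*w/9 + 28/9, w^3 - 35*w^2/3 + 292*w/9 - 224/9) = w^2 - 11*w/3 + 28/9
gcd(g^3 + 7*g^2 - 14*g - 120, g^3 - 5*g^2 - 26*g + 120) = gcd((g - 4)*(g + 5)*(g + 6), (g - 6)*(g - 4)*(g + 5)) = g^2 + g - 20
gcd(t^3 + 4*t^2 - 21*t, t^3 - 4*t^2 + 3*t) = t^2 - 3*t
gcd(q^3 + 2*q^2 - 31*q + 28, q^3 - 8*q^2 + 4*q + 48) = q - 4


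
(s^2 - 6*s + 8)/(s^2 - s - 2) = (s - 4)/(s + 1)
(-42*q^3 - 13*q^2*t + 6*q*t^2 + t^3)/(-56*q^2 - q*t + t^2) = (6*q^2 + q*t - t^2)/(8*q - t)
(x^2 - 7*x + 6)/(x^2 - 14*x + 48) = (x - 1)/(x - 8)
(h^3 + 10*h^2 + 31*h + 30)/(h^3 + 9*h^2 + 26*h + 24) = (h + 5)/(h + 4)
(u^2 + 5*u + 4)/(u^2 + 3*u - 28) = (u^2 + 5*u + 4)/(u^2 + 3*u - 28)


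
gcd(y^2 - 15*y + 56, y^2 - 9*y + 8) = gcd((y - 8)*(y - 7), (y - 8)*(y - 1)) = y - 8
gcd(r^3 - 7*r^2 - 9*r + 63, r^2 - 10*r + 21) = r^2 - 10*r + 21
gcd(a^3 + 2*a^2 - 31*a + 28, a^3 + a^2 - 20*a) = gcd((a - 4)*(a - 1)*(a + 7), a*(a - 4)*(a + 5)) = a - 4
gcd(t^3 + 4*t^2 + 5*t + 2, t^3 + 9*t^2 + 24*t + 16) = t + 1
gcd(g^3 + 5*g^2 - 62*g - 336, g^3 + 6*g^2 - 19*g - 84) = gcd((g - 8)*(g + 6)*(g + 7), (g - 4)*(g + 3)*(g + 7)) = g + 7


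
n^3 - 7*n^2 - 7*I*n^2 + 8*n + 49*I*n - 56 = (n - 7)*(n - 8*I)*(n + I)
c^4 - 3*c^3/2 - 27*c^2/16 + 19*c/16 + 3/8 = (c - 2)*(c - 3/4)*(c + 1/4)*(c + 1)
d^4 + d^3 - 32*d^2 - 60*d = d*(d - 6)*(d + 2)*(d + 5)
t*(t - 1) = t^2 - t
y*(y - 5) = y^2 - 5*y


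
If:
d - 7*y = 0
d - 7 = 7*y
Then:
No Solution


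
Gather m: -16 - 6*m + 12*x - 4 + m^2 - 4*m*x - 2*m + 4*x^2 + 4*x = m^2 + m*(-4*x - 8) + 4*x^2 + 16*x - 20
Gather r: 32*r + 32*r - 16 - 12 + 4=64*r - 24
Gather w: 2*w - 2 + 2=2*w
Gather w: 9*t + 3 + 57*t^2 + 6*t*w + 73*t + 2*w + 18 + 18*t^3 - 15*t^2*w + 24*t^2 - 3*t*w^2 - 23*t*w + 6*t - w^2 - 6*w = 18*t^3 + 81*t^2 + 88*t + w^2*(-3*t - 1) + w*(-15*t^2 - 17*t - 4) + 21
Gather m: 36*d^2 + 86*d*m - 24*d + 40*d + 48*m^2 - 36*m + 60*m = 36*d^2 + 16*d + 48*m^2 + m*(86*d + 24)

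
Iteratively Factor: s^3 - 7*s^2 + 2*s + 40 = (s + 2)*(s^2 - 9*s + 20) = (s - 4)*(s + 2)*(s - 5)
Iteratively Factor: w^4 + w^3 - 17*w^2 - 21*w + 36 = (w - 4)*(w^3 + 5*w^2 + 3*w - 9) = (w - 4)*(w + 3)*(w^2 + 2*w - 3) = (w - 4)*(w + 3)^2*(w - 1)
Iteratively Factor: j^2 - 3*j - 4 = (j - 4)*(j + 1)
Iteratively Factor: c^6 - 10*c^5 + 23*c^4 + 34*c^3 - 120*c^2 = (c - 4)*(c^5 - 6*c^4 - c^3 + 30*c^2) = c*(c - 4)*(c^4 - 6*c^3 - c^2 + 30*c) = c*(c - 4)*(c - 3)*(c^3 - 3*c^2 - 10*c) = c*(c - 4)*(c - 3)*(c + 2)*(c^2 - 5*c) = c^2*(c - 4)*(c - 3)*(c + 2)*(c - 5)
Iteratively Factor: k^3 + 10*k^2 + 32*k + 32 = (k + 4)*(k^2 + 6*k + 8) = (k + 4)^2*(k + 2)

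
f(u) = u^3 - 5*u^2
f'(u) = 3*u^2 - 10*u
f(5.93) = 32.70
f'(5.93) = 46.19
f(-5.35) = -296.24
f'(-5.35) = 139.37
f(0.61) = -1.63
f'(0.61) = -4.98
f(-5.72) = -350.74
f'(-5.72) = 155.36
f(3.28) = -18.50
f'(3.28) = -0.52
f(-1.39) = -12.35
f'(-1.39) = 19.70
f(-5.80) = -363.31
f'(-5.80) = 158.92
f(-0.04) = -0.01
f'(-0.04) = 0.40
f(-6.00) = -396.00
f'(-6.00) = 168.00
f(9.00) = 324.00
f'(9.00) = 153.00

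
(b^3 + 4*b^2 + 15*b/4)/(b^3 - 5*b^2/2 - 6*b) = (b + 5/2)/(b - 4)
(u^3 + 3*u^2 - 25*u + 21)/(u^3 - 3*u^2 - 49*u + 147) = (u - 1)/(u - 7)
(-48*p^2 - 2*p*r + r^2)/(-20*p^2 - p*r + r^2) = (48*p^2 + 2*p*r - r^2)/(20*p^2 + p*r - r^2)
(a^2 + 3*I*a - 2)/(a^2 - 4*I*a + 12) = (a + I)/(a - 6*I)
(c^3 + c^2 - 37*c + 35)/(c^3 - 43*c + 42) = (c - 5)/(c - 6)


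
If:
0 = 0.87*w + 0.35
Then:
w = -0.40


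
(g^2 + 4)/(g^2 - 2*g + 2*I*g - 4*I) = (g - 2*I)/(g - 2)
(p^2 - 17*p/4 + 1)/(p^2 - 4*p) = (p - 1/4)/p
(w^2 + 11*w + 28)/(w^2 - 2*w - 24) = (w + 7)/(w - 6)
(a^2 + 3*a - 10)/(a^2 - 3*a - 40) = (a - 2)/(a - 8)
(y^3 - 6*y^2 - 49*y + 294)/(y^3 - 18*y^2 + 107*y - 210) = (y + 7)/(y - 5)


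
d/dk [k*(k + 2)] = 2*k + 2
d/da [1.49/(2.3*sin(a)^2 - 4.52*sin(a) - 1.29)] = (6.7348 - 6.854*sin(a))*cos(a)/(-2.3*sin(a)^2 + 4.52*sin(a) + 1.29)^2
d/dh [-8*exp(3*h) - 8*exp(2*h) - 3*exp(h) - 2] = (-24*exp(2*h) - 16*exp(h) - 3)*exp(h)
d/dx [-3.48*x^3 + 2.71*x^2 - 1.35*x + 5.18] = -10.44*x^2 + 5.42*x - 1.35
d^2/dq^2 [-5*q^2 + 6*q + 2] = -10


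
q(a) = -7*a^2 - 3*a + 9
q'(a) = -14*a - 3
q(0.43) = 6.42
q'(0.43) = -9.02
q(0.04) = 8.87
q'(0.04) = -3.56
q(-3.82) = -81.69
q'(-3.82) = 50.48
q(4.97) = -178.82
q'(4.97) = -72.58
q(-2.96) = -43.45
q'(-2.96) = 38.44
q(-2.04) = -14.01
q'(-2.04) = 25.56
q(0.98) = -0.66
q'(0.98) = -16.72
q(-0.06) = 9.15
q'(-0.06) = -2.16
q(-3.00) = -45.00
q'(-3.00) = 39.00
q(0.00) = 9.00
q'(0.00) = -3.00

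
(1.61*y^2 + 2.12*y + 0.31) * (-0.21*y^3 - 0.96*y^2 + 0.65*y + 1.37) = -0.3381*y^5 - 1.9908*y^4 - 1.0538*y^3 + 3.2861*y^2 + 3.1059*y + 0.4247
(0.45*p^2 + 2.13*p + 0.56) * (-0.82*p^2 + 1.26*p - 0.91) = -0.369*p^4 - 1.1796*p^3 + 1.8151*p^2 - 1.2327*p - 0.5096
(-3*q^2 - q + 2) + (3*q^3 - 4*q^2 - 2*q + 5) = 3*q^3 - 7*q^2 - 3*q + 7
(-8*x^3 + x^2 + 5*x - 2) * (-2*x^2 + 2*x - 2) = 16*x^5 - 18*x^4 + 8*x^3 + 12*x^2 - 14*x + 4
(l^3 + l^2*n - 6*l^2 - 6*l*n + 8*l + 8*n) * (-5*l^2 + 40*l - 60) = -5*l^5 - 5*l^4*n + 70*l^4 + 70*l^3*n - 340*l^3 - 340*l^2*n + 680*l^2 + 680*l*n - 480*l - 480*n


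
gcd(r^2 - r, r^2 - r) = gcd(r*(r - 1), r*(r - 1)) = r^2 - r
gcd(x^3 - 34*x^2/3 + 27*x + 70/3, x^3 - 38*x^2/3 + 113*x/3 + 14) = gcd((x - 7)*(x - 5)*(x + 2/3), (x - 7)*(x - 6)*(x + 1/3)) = x - 7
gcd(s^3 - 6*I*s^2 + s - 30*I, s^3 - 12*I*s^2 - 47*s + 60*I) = s^2 - 8*I*s - 15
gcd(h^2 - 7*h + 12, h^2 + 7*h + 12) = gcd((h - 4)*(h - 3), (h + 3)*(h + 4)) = 1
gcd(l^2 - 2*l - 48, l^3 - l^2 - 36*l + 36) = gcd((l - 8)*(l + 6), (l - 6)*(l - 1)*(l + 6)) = l + 6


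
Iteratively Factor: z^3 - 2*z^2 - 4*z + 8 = (z - 2)*(z^2 - 4) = (z - 2)*(z + 2)*(z - 2)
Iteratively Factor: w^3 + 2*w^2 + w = (w + 1)*(w^2 + w) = (w + 1)^2*(w)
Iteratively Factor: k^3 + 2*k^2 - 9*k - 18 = (k - 3)*(k^2 + 5*k + 6) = (k - 3)*(k + 2)*(k + 3)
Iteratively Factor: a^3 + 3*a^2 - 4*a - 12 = (a + 3)*(a^2 - 4) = (a - 2)*(a + 3)*(a + 2)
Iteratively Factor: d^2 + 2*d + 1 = (d + 1)*(d + 1)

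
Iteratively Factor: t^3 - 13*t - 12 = (t - 4)*(t^2 + 4*t + 3) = (t - 4)*(t + 3)*(t + 1)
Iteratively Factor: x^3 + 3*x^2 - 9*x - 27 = (x + 3)*(x^2 - 9) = (x + 3)^2*(x - 3)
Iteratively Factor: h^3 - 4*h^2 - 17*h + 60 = (h + 4)*(h^2 - 8*h + 15) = (h - 5)*(h + 4)*(h - 3)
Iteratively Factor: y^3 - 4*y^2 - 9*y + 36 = (y - 4)*(y^2 - 9) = (y - 4)*(y - 3)*(y + 3)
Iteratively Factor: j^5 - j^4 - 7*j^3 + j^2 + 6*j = (j + 1)*(j^4 - 2*j^3 - 5*j^2 + 6*j) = (j - 3)*(j + 1)*(j^3 + j^2 - 2*j) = (j - 3)*(j + 1)*(j + 2)*(j^2 - j) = (j - 3)*(j - 1)*(j + 1)*(j + 2)*(j)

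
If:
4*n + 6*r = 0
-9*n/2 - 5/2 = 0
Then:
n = -5/9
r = 10/27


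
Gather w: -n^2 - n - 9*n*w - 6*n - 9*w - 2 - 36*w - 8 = -n^2 - 7*n + w*(-9*n - 45) - 10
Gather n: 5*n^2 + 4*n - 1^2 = 5*n^2 + 4*n - 1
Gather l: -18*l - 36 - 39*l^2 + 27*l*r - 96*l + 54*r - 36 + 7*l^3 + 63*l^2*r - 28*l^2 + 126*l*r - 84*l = 7*l^3 + l^2*(63*r - 67) + l*(153*r - 198) + 54*r - 72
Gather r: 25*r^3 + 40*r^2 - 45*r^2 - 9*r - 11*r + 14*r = 25*r^3 - 5*r^2 - 6*r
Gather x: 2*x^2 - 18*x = 2*x^2 - 18*x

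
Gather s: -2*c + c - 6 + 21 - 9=6 - c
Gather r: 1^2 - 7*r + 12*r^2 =12*r^2 - 7*r + 1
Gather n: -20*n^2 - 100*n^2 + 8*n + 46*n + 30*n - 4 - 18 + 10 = -120*n^2 + 84*n - 12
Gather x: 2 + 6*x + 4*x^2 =4*x^2 + 6*x + 2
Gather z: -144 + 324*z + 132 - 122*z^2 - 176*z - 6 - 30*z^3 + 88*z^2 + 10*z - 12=-30*z^3 - 34*z^2 + 158*z - 30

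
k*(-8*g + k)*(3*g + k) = -24*g^2*k - 5*g*k^2 + k^3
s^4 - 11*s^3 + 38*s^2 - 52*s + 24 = (s - 6)*(s - 2)^2*(s - 1)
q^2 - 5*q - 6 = (q - 6)*(q + 1)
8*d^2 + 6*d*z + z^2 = (2*d + z)*(4*d + z)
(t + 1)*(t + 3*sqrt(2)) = t^2 + t + 3*sqrt(2)*t + 3*sqrt(2)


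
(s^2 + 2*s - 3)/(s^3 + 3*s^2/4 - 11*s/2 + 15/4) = 4/(4*s - 5)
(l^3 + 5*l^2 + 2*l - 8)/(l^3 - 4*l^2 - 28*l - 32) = (l^2 + 3*l - 4)/(l^2 - 6*l - 16)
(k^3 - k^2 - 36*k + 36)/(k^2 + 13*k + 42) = (k^2 - 7*k + 6)/(k + 7)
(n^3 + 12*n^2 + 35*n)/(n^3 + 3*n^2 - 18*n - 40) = n*(n + 7)/(n^2 - 2*n - 8)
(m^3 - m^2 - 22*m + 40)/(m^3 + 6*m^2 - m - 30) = (m - 4)/(m + 3)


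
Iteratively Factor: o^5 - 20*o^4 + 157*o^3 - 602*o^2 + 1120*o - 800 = (o - 5)*(o^4 - 15*o^3 + 82*o^2 - 192*o + 160) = (o - 5)^2*(o^3 - 10*o^2 + 32*o - 32) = (o - 5)^2*(o - 2)*(o^2 - 8*o + 16) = (o - 5)^2*(o - 4)*(o - 2)*(o - 4)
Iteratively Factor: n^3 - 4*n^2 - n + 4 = (n + 1)*(n^2 - 5*n + 4) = (n - 1)*(n + 1)*(n - 4)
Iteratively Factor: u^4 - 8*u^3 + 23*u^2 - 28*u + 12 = (u - 2)*(u^3 - 6*u^2 + 11*u - 6) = (u - 3)*(u - 2)*(u^2 - 3*u + 2) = (u - 3)*(u - 2)^2*(u - 1)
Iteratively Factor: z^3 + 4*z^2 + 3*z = (z)*(z^2 + 4*z + 3) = z*(z + 3)*(z + 1)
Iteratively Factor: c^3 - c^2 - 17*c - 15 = (c + 3)*(c^2 - 4*c - 5) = (c + 1)*(c + 3)*(c - 5)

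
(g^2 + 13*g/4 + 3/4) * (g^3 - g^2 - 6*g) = g^5 + 9*g^4/4 - 17*g^3/2 - 81*g^2/4 - 9*g/2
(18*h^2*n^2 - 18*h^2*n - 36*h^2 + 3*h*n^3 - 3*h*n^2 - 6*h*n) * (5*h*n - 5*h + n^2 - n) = 90*h^3*n^3 - 180*h^3*n^2 - 90*h^3*n + 180*h^3 + 33*h^2*n^4 - 66*h^2*n^3 - 33*h^2*n^2 + 66*h^2*n + 3*h*n^5 - 6*h*n^4 - 3*h*n^3 + 6*h*n^2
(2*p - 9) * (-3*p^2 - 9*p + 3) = -6*p^3 + 9*p^2 + 87*p - 27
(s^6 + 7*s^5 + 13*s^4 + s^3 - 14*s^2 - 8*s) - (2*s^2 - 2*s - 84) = s^6 + 7*s^5 + 13*s^4 + s^3 - 16*s^2 - 6*s + 84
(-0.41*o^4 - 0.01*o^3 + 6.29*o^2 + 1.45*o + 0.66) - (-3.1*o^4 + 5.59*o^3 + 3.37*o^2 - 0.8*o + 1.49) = 2.69*o^4 - 5.6*o^3 + 2.92*o^2 + 2.25*o - 0.83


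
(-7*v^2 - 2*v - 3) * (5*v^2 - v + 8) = -35*v^4 - 3*v^3 - 69*v^2 - 13*v - 24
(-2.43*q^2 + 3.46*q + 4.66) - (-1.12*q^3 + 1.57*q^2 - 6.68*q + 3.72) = 1.12*q^3 - 4.0*q^2 + 10.14*q + 0.94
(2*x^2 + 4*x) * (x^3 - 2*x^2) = 2*x^5 - 8*x^3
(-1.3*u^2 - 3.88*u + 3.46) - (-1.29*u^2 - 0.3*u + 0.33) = -0.01*u^2 - 3.58*u + 3.13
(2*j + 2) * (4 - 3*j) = -6*j^2 + 2*j + 8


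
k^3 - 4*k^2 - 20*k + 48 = (k - 6)*(k - 2)*(k + 4)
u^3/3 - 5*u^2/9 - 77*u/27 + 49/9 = (u/3 + 1)*(u - 7/3)^2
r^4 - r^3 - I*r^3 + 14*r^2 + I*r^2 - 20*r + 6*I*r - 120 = (r - 3)*(r + 2)*(r - 5*I)*(r + 4*I)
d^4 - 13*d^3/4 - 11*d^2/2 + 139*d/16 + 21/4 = (d - 4)*(d - 3/2)*(d + 1/2)*(d + 7/4)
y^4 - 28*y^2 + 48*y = y*(y - 4)*(y - 2)*(y + 6)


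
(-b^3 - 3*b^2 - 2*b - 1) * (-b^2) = b^5 + 3*b^4 + 2*b^3 + b^2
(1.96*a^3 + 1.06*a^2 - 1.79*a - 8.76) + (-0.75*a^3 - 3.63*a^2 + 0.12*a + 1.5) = 1.21*a^3 - 2.57*a^2 - 1.67*a - 7.26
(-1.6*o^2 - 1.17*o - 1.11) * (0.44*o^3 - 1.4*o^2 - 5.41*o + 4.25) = -0.704*o^5 + 1.7252*o^4 + 9.8056*o^3 + 1.0837*o^2 + 1.0326*o - 4.7175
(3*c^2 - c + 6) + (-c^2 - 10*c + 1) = 2*c^2 - 11*c + 7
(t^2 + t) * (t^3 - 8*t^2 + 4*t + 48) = t^5 - 7*t^4 - 4*t^3 + 52*t^2 + 48*t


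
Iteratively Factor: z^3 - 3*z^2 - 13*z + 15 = (z - 1)*(z^2 - 2*z - 15) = (z - 5)*(z - 1)*(z + 3)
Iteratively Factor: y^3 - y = (y - 1)*(y^2 + y) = y*(y - 1)*(y + 1)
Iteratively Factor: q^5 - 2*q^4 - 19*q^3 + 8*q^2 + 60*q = (q)*(q^4 - 2*q^3 - 19*q^2 + 8*q + 60) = q*(q - 5)*(q^3 + 3*q^2 - 4*q - 12) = q*(q - 5)*(q + 3)*(q^2 - 4) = q*(q - 5)*(q - 2)*(q + 3)*(q + 2)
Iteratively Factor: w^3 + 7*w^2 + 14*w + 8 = (w + 2)*(w^2 + 5*w + 4) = (w + 1)*(w + 2)*(w + 4)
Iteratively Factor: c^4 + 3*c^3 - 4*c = (c + 2)*(c^3 + c^2 - 2*c) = (c + 2)^2*(c^2 - c) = c*(c + 2)^2*(c - 1)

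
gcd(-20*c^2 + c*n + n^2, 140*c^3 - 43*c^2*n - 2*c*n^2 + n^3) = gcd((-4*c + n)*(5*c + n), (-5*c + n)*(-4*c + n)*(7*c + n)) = 4*c - n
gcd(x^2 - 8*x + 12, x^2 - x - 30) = x - 6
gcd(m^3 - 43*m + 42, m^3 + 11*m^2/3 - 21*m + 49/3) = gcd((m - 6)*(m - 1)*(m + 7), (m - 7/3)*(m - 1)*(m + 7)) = m^2 + 6*m - 7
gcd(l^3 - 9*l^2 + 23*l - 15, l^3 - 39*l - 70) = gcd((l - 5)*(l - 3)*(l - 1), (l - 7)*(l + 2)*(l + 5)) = 1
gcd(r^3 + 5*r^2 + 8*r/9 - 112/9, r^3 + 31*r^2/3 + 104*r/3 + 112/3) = r^2 + 19*r/3 + 28/3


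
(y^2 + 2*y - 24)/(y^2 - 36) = (y - 4)/(y - 6)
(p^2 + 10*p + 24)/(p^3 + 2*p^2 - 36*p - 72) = (p + 4)/(p^2 - 4*p - 12)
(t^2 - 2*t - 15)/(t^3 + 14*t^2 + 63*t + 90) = (t - 5)/(t^2 + 11*t + 30)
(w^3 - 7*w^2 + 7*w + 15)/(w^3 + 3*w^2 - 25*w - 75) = (w^2 - 2*w - 3)/(w^2 + 8*w + 15)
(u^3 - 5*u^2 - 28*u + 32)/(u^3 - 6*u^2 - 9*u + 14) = (u^2 - 4*u - 32)/(u^2 - 5*u - 14)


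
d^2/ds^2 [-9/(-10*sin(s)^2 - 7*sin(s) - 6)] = 9*(-400*sin(s)^4 - 210*sin(s)^3 + 791*sin(s)^2 + 462*sin(s) - 22)/(10*sin(s)^2 + 7*sin(s) + 6)^3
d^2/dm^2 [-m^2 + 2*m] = -2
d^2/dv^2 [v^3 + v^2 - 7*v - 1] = 6*v + 2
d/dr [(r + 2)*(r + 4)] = 2*r + 6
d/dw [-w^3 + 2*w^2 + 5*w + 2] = -3*w^2 + 4*w + 5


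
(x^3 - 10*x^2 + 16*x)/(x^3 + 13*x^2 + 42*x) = (x^2 - 10*x + 16)/(x^2 + 13*x + 42)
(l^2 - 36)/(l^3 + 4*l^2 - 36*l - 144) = 1/(l + 4)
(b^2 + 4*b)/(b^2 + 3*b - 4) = b/(b - 1)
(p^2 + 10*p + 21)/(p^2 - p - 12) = (p + 7)/(p - 4)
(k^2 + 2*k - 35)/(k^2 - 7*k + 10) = (k + 7)/(k - 2)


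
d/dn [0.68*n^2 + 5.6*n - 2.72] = 1.36*n + 5.6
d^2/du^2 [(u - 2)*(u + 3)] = 2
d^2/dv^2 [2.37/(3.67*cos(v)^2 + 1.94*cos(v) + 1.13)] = (-127.685172*(1 - cos(v)^2)^2 - 50.621778*cos(v)^3 - 33.44781*cos(v)^2 + 106.43907*cos(v) + 125.867382)/(3.67*cos(v)^2 + 1.94*cos(v) + 1.13)^3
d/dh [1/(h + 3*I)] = -1/(h + 3*I)^2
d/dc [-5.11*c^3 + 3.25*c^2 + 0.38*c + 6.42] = -15.33*c^2 + 6.5*c + 0.38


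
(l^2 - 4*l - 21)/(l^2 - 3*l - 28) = (l + 3)/(l + 4)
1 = 1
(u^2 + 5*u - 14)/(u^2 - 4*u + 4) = (u + 7)/(u - 2)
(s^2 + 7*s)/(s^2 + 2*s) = (s + 7)/(s + 2)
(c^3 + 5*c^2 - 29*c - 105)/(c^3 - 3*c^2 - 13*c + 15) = (c + 7)/(c - 1)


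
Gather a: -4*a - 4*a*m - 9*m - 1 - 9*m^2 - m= a*(-4*m - 4) - 9*m^2 - 10*m - 1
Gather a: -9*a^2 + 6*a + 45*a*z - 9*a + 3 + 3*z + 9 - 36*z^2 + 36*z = -9*a^2 + a*(45*z - 3) - 36*z^2 + 39*z + 12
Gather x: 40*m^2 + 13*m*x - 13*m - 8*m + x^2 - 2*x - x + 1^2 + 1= 40*m^2 - 21*m + x^2 + x*(13*m - 3) + 2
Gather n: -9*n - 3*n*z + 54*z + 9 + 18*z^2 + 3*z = n*(-3*z - 9) + 18*z^2 + 57*z + 9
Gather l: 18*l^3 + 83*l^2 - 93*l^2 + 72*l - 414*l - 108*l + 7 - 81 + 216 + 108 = 18*l^3 - 10*l^2 - 450*l + 250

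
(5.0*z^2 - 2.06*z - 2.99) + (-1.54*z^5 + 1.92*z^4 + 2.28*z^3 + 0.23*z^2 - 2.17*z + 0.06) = -1.54*z^5 + 1.92*z^4 + 2.28*z^3 + 5.23*z^2 - 4.23*z - 2.93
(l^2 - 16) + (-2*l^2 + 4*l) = -l^2 + 4*l - 16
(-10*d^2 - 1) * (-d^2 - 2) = 10*d^4 + 21*d^2 + 2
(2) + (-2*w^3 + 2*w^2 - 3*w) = -2*w^3 + 2*w^2 - 3*w + 2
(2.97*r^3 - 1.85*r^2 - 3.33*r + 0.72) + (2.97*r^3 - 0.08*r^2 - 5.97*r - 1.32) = 5.94*r^3 - 1.93*r^2 - 9.3*r - 0.6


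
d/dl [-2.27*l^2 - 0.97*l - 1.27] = -4.54*l - 0.97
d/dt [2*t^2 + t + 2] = 4*t + 1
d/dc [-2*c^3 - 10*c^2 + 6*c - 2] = -6*c^2 - 20*c + 6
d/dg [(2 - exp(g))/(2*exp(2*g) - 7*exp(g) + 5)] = ((exp(g) - 2)*(4*exp(g) - 7) - 2*exp(2*g) + 7*exp(g) - 5)*exp(g)/(2*exp(2*g) - 7*exp(g) + 5)^2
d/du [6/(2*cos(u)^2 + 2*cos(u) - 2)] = 3*(2*cos(u) + 1)*sin(u)/(-sin(u)^2 + cos(u))^2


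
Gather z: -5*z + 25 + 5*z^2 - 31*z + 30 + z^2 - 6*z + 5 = 6*z^2 - 42*z + 60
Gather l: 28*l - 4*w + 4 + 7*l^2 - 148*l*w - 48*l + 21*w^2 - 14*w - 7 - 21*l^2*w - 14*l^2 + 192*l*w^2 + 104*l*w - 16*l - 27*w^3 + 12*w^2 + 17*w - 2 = l^2*(-21*w - 7) + l*(192*w^2 - 44*w - 36) - 27*w^3 + 33*w^2 - w - 5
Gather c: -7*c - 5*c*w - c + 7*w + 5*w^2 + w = c*(-5*w - 8) + 5*w^2 + 8*w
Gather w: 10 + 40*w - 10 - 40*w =0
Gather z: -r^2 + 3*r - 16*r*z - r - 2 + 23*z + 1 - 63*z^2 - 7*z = -r^2 + 2*r - 63*z^2 + z*(16 - 16*r) - 1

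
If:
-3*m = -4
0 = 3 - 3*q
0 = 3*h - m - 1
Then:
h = 7/9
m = 4/3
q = 1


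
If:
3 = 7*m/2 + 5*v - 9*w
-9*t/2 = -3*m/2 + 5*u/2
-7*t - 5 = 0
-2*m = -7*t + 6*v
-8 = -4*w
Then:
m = 151/11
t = -5/7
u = 3666/385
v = -119/22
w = 2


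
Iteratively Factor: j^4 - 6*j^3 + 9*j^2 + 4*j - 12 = (j + 1)*(j^3 - 7*j^2 + 16*j - 12) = (j - 2)*(j + 1)*(j^2 - 5*j + 6) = (j - 3)*(j - 2)*(j + 1)*(j - 2)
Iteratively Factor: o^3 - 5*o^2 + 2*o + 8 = (o + 1)*(o^2 - 6*o + 8) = (o - 2)*(o + 1)*(o - 4)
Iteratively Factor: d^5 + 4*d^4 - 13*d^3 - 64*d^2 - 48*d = (d + 3)*(d^4 + d^3 - 16*d^2 - 16*d) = (d + 1)*(d + 3)*(d^3 - 16*d) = (d - 4)*(d + 1)*(d + 3)*(d^2 + 4*d) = d*(d - 4)*(d + 1)*(d + 3)*(d + 4)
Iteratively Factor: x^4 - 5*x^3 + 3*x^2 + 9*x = (x - 3)*(x^3 - 2*x^2 - 3*x) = x*(x - 3)*(x^2 - 2*x - 3) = x*(x - 3)^2*(x + 1)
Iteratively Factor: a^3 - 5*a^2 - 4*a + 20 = (a - 5)*(a^2 - 4) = (a - 5)*(a + 2)*(a - 2)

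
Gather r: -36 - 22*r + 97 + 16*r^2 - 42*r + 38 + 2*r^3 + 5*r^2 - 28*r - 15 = 2*r^3 + 21*r^2 - 92*r + 84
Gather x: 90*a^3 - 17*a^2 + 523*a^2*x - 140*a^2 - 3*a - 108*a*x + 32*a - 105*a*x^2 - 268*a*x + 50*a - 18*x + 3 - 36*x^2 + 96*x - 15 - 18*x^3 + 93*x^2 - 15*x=90*a^3 - 157*a^2 + 79*a - 18*x^3 + x^2*(57 - 105*a) + x*(523*a^2 - 376*a + 63) - 12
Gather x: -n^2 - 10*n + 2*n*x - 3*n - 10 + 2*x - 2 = -n^2 - 13*n + x*(2*n + 2) - 12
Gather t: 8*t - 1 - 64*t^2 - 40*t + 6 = -64*t^2 - 32*t + 5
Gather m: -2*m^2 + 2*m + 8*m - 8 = -2*m^2 + 10*m - 8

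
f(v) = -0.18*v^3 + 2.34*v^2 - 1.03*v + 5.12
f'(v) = -0.54*v^2 + 4.68*v - 1.03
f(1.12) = 6.65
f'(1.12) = 3.53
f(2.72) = 16.01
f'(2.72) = 7.70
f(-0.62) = 6.70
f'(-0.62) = -4.14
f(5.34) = 38.94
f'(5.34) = 8.56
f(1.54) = 8.43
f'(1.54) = 4.90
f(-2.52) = 25.46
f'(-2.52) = -16.25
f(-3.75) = 51.38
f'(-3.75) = -26.17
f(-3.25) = 39.36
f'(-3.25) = -21.94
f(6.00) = 44.30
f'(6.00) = 7.61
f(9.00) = 54.17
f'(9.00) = -2.65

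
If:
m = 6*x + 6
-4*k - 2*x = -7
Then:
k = 7/4 - x/2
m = 6*x + 6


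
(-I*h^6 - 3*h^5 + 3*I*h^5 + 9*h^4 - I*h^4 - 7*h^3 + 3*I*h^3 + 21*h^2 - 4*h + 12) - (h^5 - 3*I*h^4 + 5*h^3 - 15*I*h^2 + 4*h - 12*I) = -I*h^6 - 4*h^5 + 3*I*h^5 + 9*h^4 + 2*I*h^4 - 12*h^3 + 3*I*h^3 + 21*h^2 + 15*I*h^2 - 8*h + 12 + 12*I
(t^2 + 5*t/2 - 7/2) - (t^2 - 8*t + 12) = 21*t/2 - 31/2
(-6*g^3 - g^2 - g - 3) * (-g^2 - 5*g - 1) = 6*g^5 + 31*g^4 + 12*g^3 + 9*g^2 + 16*g + 3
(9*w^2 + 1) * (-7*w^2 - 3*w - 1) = -63*w^4 - 27*w^3 - 16*w^2 - 3*w - 1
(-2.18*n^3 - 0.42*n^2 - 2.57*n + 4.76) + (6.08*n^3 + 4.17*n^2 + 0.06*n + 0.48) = 3.9*n^3 + 3.75*n^2 - 2.51*n + 5.24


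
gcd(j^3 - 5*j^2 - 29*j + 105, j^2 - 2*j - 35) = j^2 - 2*j - 35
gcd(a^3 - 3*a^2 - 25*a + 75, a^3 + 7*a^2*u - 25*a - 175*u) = a^2 - 25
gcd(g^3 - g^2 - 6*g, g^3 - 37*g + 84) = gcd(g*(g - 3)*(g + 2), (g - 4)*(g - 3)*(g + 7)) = g - 3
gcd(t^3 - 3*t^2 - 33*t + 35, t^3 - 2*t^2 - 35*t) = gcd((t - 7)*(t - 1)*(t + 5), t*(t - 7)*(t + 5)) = t^2 - 2*t - 35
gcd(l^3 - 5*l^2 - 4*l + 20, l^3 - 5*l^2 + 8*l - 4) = l - 2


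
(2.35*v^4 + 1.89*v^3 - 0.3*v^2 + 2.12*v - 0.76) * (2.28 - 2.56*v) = -6.016*v^5 + 0.5196*v^4 + 5.0772*v^3 - 6.1112*v^2 + 6.7792*v - 1.7328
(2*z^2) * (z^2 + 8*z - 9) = 2*z^4 + 16*z^3 - 18*z^2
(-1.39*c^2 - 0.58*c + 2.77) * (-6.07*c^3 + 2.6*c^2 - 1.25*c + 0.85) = 8.4373*c^5 - 0.0933999999999999*c^4 - 16.5844*c^3 + 6.7455*c^2 - 3.9555*c + 2.3545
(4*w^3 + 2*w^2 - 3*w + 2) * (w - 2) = 4*w^4 - 6*w^3 - 7*w^2 + 8*w - 4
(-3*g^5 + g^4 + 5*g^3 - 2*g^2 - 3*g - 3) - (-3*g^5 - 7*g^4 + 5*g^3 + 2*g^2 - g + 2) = 8*g^4 - 4*g^2 - 2*g - 5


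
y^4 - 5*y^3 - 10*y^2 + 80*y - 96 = (y - 4)*(y - 3)*(y - 2)*(y + 4)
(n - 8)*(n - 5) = n^2 - 13*n + 40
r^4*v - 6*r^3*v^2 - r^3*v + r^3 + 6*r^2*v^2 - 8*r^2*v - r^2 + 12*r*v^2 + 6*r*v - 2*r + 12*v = (r - 2)*(r + 1)*(r - 6*v)*(r*v + 1)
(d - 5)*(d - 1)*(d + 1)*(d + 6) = d^4 + d^3 - 31*d^2 - d + 30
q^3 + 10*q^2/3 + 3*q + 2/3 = (q + 1/3)*(q + 1)*(q + 2)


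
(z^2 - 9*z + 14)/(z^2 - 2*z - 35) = (z - 2)/(z + 5)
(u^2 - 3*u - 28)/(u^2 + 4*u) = (u - 7)/u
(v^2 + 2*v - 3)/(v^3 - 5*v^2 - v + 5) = (v + 3)/(v^2 - 4*v - 5)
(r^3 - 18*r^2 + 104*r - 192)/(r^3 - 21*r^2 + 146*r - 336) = (r - 4)/(r - 7)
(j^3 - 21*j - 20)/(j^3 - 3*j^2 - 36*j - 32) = (j - 5)/(j - 8)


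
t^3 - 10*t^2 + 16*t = t*(t - 8)*(t - 2)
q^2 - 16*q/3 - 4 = (q - 6)*(q + 2/3)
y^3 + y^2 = y^2*(y + 1)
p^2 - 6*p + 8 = (p - 4)*(p - 2)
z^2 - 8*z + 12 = (z - 6)*(z - 2)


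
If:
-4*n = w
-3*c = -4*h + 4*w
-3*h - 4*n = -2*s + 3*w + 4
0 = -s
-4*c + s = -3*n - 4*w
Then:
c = -208/437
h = -412/437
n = 64/437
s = 0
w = -256/437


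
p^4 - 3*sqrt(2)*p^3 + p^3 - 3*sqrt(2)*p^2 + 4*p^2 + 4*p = p*(p + 1)*(p - 2*sqrt(2))*(p - sqrt(2))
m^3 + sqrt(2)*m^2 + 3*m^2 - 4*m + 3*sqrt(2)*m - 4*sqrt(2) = (m - 1)*(m + 4)*(m + sqrt(2))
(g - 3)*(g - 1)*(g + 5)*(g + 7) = g^4 + 8*g^3 - 10*g^2 - 104*g + 105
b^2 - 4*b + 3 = (b - 3)*(b - 1)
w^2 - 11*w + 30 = (w - 6)*(w - 5)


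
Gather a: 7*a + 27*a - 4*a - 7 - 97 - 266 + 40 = 30*a - 330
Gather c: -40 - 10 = -50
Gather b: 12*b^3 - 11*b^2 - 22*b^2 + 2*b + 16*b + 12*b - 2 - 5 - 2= 12*b^3 - 33*b^2 + 30*b - 9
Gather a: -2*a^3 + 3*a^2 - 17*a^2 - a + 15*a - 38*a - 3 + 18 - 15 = -2*a^3 - 14*a^2 - 24*a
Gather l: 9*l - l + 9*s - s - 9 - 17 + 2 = 8*l + 8*s - 24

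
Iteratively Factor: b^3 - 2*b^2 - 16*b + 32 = (b - 2)*(b^2 - 16) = (b - 2)*(b + 4)*(b - 4)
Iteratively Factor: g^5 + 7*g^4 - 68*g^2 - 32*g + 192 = (g + 4)*(g^4 + 3*g^3 - 12*g^2 - 20*g + 48) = (g - 2)*(g + 4)*(g^3 + 5*g^2 - 2*g - 24) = (g - 2)*(g + 3)*(g + 4)*(g^2 + 2*g - 8) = (g - 2)^2*(g + 3)*(g + 4)*(g + 4)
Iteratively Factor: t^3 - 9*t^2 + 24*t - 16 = (t - 4)*(t^2 - 5*t + 4) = (t - 4)*(t - 1)*(t - 4)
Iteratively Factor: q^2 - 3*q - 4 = (q - 4)*(q + 1)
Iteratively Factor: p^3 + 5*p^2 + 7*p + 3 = (p + 1)*(p^2 + 4*p + 3) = (p + 1)*(p + 3)*(p + 1)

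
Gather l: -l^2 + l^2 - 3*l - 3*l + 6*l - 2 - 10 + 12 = 0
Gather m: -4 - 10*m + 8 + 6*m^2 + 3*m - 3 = 6*m^2 - 7*m + 1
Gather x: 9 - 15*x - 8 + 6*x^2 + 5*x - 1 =6*x^2 - 10*x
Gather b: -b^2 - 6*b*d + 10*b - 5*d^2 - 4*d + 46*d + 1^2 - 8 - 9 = -b^2 + b*(10 - 6*d) - 5*d^2 + 42*d - 16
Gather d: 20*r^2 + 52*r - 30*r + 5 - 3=20*r^2 + 22*r + 2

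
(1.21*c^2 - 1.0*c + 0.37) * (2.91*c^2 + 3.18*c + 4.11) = 3.5211*c^4 + 0.9378*c^3 + 2.8698*c^2 - 2.9334*c + 1.5207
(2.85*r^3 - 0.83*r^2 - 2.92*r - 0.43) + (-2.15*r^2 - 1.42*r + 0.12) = 2.85*r^3 - 2.98*r^2 - 4.34*r - 0.31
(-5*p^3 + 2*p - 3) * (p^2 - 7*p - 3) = -5*p^5 + 35*p^4 + 17*p^3 - 17*p^2 + 15*p + 9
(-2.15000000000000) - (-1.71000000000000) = -0.440000000000000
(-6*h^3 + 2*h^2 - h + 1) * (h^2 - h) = -6*h^5 + 8*h^4 - 3*h^3 + 2*h^2 - h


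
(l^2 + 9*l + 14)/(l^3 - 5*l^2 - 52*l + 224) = (l + 2)/(l^2 - 12*l + 32)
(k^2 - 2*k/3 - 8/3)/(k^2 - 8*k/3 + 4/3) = (3*k + 4)/(3*k - 2)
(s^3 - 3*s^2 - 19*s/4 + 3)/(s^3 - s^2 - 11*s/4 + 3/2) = (s - 4)/(s - 2)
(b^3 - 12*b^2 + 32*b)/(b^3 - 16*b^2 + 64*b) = (b - 4)/(b - 8)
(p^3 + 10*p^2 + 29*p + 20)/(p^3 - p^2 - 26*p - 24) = (p + 5)/(p - 6)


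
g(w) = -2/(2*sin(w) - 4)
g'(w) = 4*cos(w)/(2*sin(w) - 4)^2 = cos(w)/(sin(w) - 2)^2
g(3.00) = 0.54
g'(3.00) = -0.29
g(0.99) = 0.86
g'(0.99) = 0.40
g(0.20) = 0.56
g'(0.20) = 0.30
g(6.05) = 0.45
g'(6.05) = 0.20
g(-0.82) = 0.37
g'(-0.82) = 0.09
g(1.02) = 0.87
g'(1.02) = 0.40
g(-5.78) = 0.66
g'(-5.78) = 0.38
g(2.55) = 0.69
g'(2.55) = -0.40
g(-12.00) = 0.68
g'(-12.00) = 0.39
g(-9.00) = 0.41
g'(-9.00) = -0.16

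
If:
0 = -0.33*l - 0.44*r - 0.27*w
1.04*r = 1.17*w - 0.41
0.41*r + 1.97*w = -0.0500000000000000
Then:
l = 0.42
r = -0.34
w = 0.05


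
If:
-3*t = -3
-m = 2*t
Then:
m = -2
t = 1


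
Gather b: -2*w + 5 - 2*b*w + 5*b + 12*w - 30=b*(5 - 2*w) + 10*w - 25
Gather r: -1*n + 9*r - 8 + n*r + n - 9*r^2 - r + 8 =-9*r^2 + r*(n + 8)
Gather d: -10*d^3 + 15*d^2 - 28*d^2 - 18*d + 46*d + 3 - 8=-10*d^3 - 13*d^2 + 28*d - 5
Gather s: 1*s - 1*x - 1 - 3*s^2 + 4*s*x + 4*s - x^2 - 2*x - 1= -3*s^2 + s*(4*x + 5) - x^2 - 3*x - 2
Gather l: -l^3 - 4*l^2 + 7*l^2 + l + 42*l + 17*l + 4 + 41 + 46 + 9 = -l^3 + 3*l^2 + 60*l + 100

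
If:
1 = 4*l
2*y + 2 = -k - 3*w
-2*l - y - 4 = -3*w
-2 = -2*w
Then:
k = -2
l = 1/4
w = 1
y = -3/2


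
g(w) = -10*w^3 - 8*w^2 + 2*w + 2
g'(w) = -30*w^2 - 16*w + 2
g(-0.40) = 0.56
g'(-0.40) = 3.60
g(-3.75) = 409.34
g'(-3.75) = -359.88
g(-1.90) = 37.91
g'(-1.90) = -75.90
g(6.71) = -3365.89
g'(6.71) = -1456.08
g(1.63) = -59.30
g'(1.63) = -103.79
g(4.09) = -807.82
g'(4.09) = -565.28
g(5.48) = -1872.95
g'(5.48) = -986.59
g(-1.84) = 33.53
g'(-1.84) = -70.13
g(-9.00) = 6626.00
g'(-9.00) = -2284.00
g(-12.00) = 16106.00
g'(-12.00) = -4126.00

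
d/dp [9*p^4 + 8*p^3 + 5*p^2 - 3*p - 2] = 36*p^3 + 24*p^2 + 10*p - 3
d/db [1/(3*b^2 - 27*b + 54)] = (9 - 2*b)/(3*(b^2 - 9*b + 18)^2)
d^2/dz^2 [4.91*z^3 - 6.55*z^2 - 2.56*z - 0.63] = 29.46*z - 13.1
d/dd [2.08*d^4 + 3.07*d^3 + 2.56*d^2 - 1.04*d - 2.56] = 8.32*d^3 + 9.21*d^2 + 5.12*d - 1.04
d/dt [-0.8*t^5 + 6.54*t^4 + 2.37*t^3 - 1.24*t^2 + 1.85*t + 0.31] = -4.0*t^4 + 26.16*t^3 + 7.11*t^2 - 2.48*t + 1.85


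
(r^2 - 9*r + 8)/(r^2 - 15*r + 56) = (r - 1)/(r - 7)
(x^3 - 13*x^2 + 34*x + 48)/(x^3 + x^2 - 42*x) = (x^2 - 7*x - 8)/(x*(x + 7))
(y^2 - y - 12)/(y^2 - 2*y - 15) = (y - 4)/(y - 5)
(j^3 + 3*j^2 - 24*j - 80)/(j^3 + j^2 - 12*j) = (j^2 - j - 20)/(j*(j - 3))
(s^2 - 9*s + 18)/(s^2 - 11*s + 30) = (s - 3)/(s - 5)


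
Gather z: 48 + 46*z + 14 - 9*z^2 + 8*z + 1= -9*z^2 + 54*z + 63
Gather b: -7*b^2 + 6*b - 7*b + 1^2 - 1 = -7*b^2 - b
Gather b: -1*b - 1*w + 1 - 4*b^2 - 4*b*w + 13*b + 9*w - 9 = -4*b^2 + b*(12 - 4*w) + 8*w - 8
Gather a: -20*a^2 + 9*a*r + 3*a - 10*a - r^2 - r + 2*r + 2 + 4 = -20*a^2 + a*(9*r - 7) - r^2 + r + 6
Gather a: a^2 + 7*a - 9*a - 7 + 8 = a^2 - 2*a + 1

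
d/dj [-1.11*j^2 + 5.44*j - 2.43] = 5.44 - 2.22*j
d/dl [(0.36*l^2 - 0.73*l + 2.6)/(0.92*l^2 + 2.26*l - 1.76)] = (1.4852*l^2 - 6.0512*l - 4.5912)/(0.8464*l^4 + 4.1584*l^3 + 1.8692*l^2 - 7.9552*l + 3.0976)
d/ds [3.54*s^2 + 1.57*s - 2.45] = 7.08*s + 1.57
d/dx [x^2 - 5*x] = 2*x - 5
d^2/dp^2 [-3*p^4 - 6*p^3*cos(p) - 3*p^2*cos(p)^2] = 6*p^3*cos(p) + 36*p^2*sin(p) + 6*p^2*cos(2*p) - 36*p^2 + 12*p*sin(2*p) - 36*p*cos(p) - 3*cos(2*p) - 3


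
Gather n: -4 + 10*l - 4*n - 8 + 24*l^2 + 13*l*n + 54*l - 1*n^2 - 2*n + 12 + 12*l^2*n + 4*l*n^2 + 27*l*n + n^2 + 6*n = 24*l^2 + 4*l*n^2 + 64*l + n*(12*l^2 + 40*l)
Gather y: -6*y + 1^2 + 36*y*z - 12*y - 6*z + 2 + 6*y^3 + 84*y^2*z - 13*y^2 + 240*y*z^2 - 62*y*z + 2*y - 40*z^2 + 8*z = 6*y^3 + y^2*(84*z - 13) + y*(240*z^2 - 26*z - 16) - 40*z^2 + 2*z + 3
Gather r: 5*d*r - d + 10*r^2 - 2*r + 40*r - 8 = -d + 10*r^2 + r*(5*d + 38) - 8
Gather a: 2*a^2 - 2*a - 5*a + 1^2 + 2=2*a^2 - 7*a + 3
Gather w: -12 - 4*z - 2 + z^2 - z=z^2 - 5*z - 14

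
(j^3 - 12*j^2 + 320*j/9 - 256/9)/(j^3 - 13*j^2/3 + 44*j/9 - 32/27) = 3*(j - 8)/(3*j - 1)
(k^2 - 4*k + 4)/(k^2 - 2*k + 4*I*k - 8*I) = (k - 2)/(k + 4*I)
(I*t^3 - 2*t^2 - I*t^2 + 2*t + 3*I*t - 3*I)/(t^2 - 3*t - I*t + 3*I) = (I*t^2 - t*(3 + I) + 3)/(t - 3)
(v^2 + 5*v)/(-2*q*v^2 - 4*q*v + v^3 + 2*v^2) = (-v - 5)/(2*q*v + 4*q - v^2 - 2*v)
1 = 1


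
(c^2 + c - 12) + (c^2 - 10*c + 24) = 2*c^2 - 9*c + 12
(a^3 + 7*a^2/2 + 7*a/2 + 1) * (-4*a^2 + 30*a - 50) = -4*a^5 + 16*a^4 + 41*a^3 - 74*a^2 - 145*a - 50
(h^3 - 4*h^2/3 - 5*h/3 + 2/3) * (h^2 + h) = h^5 - h^4/3 - 3*h^3 - h^2 + 2*h/3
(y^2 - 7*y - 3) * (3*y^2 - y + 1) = 3*y^4 - 22*y^3 - y^2 - 4*y - 3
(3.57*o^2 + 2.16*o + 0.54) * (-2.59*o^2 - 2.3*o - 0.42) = -9.2463*o^4 - 13.8054*o^3 - 7.866*o^2 - 2.1492*o - 0.2268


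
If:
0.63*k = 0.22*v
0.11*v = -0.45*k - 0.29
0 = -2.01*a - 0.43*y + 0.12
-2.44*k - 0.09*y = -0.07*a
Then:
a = -1.83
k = -0.38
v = -1.09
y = 8.85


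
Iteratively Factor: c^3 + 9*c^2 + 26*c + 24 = (c + 2)*(c^2 + 7*c + 12) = (c + 2)*(c + 3)*(c + 4)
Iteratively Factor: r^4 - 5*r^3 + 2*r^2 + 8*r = (r - 2)*(r^3 - 3*r^2 - 4*r) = (r - 4)*(r - 2)*(r^2 + r) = (r - 4)*(r - 2)*(r + 1)*(r)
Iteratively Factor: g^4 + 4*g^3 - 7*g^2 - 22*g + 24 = (g - 1)*(g^3 + 5*g^2 - 2*g - 24) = (g - 2)*(g - 1)*(g^2 + 7*g + 12) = (g - 2)*(g - 1)*(g + 4)*(g + 3)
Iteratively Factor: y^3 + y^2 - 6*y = (y)*(y^2 + y - 6) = y*(y - 2)*(y + 3)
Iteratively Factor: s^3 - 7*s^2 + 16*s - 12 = (s - 2)*(s^2 - 5*s + 6) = (s - 2)^2*(s - 3)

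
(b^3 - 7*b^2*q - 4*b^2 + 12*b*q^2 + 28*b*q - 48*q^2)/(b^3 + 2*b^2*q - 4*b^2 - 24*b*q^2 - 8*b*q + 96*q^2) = (b - 3*q)/(b + 6*q)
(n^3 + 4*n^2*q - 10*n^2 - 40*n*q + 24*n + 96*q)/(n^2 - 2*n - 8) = (n^2 + 4*n*q - 6*n - 24*q)/(n + 2)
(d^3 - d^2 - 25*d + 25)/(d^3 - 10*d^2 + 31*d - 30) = (d^2 + 4*d - 5)/(d^2 - 5*d + 6)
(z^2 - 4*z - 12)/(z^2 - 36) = (z + 2)/(z + 6)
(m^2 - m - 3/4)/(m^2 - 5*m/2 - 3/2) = (m - 3/2)/(m - 3)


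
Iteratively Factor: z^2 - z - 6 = (z + 2)*(z - 3)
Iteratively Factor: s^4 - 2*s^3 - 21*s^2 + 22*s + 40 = (s + 1)*(s^3 - 3*s^2 - 18*s + 40) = (s - 2)*(s + 1)*(s^2 - s - 20) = (s - 2)*(s + 1)*(s + 4)*(s - 5)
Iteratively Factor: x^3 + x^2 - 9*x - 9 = (x - 3)*(x^2 + 4*x + 3) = (x - 3)*(x + 3)*(x + 1)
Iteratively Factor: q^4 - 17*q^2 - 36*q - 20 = (q + 1)*(q^3 - q^2 - 16*q - 20) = (q + 1)*(q + 2)*(q^2 - 3*q - 10) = (q + 1)*(q + 2)^2*(q - 5)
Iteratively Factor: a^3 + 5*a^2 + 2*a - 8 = (a + 2)*(a^2 + 3*a - 4) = (a - 1)*(a + 2)*(a + 4)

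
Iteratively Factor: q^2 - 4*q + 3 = (q - 3)*(q - 1)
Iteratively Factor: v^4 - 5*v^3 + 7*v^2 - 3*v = (v - 1)*(v^3 - 4*v^2 + 3*v) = (v - 3)*(v - 1)*(v^2 - v) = (v - 3)*(v - 1)^2*(v)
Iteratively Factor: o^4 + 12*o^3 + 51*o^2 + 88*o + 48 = (o + 4)*(o^3 + 8*o^2 + 19*o + 12) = (o + 3)*(o + 4)*(o^2 + 5*o + 4) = (o + 3)*(o + 4)^2*(o + 1)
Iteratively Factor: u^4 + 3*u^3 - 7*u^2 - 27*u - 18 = (u + 1)*(u^3 + 2*u^2 - 9*u - 18) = (u + 1)*(u + 2)*(u^2 - 9) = (u - 3)*(u + 1)*(u + 2)*(u + 3)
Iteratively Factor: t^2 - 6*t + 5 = (t - 5)*(t - 1)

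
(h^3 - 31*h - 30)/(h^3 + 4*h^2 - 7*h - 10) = (h - 6)/(h - 2)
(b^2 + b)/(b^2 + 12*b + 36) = b*(b + 1)/(b^2 + 12*b + 36)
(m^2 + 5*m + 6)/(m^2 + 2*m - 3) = (m + 2)/(m - 1)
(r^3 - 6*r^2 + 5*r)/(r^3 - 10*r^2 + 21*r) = (r^2 - 6*r + 5)/(r^2 - 10*r + 21)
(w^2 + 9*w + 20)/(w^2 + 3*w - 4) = (w + 5)/(w - 1)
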